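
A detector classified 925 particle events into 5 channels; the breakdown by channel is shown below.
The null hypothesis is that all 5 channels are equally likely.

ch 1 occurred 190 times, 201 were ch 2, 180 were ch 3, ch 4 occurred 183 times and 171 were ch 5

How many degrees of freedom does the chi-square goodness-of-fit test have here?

There are k = 5 categories and no parameters were estimated from the data, so df = 5 − 1 = 4.

4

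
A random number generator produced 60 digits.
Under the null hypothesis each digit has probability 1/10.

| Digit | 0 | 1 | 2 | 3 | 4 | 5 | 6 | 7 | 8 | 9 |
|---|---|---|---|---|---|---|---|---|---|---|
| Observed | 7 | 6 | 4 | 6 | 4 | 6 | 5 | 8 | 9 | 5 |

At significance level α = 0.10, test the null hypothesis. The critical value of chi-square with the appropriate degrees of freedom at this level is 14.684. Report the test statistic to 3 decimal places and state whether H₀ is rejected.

4.000; do not reject

Expected count for each of the 10 categories: 60/10 = 6.
cat         O        E   (O−E)²/E
0           7        6     0.1667
1           6        6     0.0000
2           4        6     0.6667
3           6        6     0.0000
4           4        6     0.6667
5           6        6     0.0000
6           5        6     0.1667
7           8        6     0.6667
8           9        6     1.5000
9           5        6     0.1667
Sum = 4.000
df = 9. Since 4.000 < 14.684, we do not reject H₀.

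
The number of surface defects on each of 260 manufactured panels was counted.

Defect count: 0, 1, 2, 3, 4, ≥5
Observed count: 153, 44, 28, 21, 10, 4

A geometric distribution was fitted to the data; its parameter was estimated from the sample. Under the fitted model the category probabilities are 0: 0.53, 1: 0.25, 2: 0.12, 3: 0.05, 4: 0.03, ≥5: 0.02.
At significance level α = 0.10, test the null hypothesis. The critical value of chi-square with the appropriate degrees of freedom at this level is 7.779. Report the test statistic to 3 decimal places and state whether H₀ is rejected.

Expected counts E_i = n·p_i: 260×0.53 = 137.8, 260×0.25 = 65, 260×0.12 = 31.2, 260×0.05 = 13, 260×0.03 = 7.8, 260×0.02 = 5.2.
0: (153 − 137.8)²/137.8 = 231.04/137.8 = 1.6766
1: (44 − 65)²/65 = 441/65 = 6.7846
2: (28 − 31.2)²/31.2 = 10.24/31.2 = 0.3282
3: (21 − 13)²/13 = 64/13 = 4.9231
4: (10 − 7.8)²/7.8 = 4.84/7.8 = 0.6205
≥5: (4 − 5.2)²/5.2 = 1.44/5.2 = 0.2769
Sum = 14.610
df = 4. Since 14.610 > 7.779, we reject H₀.

14.610; reject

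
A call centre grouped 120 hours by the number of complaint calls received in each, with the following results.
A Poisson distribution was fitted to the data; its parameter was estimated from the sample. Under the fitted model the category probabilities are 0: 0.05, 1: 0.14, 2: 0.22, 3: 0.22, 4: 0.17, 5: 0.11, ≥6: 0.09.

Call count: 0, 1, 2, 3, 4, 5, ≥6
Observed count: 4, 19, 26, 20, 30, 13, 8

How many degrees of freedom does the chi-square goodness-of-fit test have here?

There are k = 7 categories and 1 parameter estimated from the data, so df = 7 − 1 − 1 = 5.

5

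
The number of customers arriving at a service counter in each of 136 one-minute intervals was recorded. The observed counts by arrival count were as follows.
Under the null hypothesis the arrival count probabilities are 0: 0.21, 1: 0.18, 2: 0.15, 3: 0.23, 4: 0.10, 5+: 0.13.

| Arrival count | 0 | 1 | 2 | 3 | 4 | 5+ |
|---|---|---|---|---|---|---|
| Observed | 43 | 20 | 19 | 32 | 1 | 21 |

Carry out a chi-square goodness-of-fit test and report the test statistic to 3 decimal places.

Expected counts E_i = n·p_i: 136×0.21 = 28.56, 136×0.18 = 24.48, 136×0.15 = 20.4, 136×0.23 = 31.28, 136×0.10 = 13.6, 136×0.13 = 17.68.
0: (43 − 28.56)²/28.56 = 208.5136/28.56 = 7.3009
1: (20 − 24.48)²/24.48 = 20.0704/24.48 = 0.8199
2: (19 − 20.4)²/20.4 = 1.96/20.4 = 0.0961
3: (32 − 31.28)²/31.28 = 0.5184/31.28 = 0.0166
4: (1 − 13.6)²/13.6 = 158.76/13.6 = 11.6735
5+: (21 − 17.68)²/17.68 = 11.0224/17.68 = 0.6234
Sum = 20.530

20.530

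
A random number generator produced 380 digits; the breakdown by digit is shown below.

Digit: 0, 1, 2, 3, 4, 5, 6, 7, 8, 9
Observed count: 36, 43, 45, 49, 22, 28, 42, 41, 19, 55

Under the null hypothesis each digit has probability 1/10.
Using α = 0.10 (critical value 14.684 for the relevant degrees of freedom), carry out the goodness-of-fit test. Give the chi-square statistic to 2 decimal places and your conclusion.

Under H₀ each category has probability 1/10, so each expected count is 380/10 = 38.
cat         O        E   (O−E)²/E
0          36       38      0.105
1          43       38      0.658
2          45       38      1.289
3          49       38      3.184
4          22       38      6.737
5          28       38      2.632
6          42       38      0.421
7          41       38      0.237
8          19       38      9.500
9          55       38      7.605
Sum = 32.37
df = 9. Since 32.37 > 14.684, we reject H₀.

32.37; reject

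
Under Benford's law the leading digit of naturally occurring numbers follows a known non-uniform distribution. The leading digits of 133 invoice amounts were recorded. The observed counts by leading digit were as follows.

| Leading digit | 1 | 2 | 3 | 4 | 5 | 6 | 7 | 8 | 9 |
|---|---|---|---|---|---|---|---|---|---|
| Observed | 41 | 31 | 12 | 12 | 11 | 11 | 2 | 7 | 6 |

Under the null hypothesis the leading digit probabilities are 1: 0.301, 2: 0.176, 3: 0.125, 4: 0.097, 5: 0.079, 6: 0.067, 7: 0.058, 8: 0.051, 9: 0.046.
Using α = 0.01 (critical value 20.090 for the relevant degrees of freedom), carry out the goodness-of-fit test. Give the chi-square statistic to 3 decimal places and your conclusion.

Expected counts E_i = n·p_i: 133×0.301 = 40.033, 133×0.176 = 23.408, 133×0.125 = 16.625, 133×0.097 = 12.901, 133×0.079 = 10.507, 133×0.067 = 8.911, 133×0.058 = 7.714, 133×0.051 = 6.783, 133×0.046 = 6.118.
1: (41 − 40.033)²/40.033 = 0.935089/40.033 = 0.0234
2: (31 − 23.408)²/23.408 = 57.638464/23.408 = 2.4623
3: (12 − 16.625)²/16.625 = 21.390625/16.625 = 1.2867
4: (12 − 12.901)²/12.901 = 0.811801/12.901 = 0.0629
5: (11 − 10.507)²/10.507 = 0.243049/10.507 = 0.0231
6: (11 − 8.911)²/8.911 = 4.363921/8.911 = 0.4897
7: (2 − 7.714)²/7.714 = 32.649796/7.714 = 4.2325
8: (7 − 6.783)²/6.783 = 0.047089/6.783 = 0.0069
9: (6 − 6.118)²/6.118 = 0.013924/6.118 = 0.0023
Sum = 8.590
df = 8. Since 8.590 < 20.090, we do not reject H₀.

8.590; do not reject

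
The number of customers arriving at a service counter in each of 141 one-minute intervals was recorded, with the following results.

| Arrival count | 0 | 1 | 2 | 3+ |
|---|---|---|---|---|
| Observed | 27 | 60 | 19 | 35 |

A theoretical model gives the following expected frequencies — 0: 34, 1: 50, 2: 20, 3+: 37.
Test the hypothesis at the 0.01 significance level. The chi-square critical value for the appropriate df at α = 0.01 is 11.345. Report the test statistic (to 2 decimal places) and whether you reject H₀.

3.60; do not reject

cat         O        E   (O−E)²/E
0          27       34      1.441
1          60       50      2.000
2          19       20      0.050
3+         35       37      0.108
Sum = 3.60
df = 3. Since 3.60 < 11.345, we do not reject H₀.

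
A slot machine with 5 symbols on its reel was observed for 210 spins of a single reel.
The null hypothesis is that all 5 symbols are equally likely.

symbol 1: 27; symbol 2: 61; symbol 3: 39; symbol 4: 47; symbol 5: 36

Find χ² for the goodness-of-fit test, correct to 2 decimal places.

15.62

Expected count for each of the 5 categories: 210/5 = 42.
cat           O        E   (O−E)²/E
symbol 1     27       42      5.357
symbol 2     61       42      8.595
symbol 3     39       42      0.214
symbol 4     47       42      0.595
symbol 5     36       42      0.857
Sum = 15.62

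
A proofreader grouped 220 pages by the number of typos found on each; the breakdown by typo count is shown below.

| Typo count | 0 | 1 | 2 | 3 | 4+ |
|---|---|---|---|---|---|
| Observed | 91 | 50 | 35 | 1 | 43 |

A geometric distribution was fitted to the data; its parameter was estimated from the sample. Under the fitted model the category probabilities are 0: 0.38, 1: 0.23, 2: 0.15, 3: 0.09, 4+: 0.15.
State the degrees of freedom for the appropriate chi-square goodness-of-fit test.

3

There are k = 5 categories and 1 parameter estimated from the data, so df = 5 − 1 − 1 = 3.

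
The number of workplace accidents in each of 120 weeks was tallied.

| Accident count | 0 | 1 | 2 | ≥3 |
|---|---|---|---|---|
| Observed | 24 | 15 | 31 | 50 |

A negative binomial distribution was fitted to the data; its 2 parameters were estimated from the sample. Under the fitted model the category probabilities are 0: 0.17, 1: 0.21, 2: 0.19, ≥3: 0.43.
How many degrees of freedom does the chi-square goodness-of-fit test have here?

There are k = 4 categories and 2 parameters estimated from the data, so df = 4 − 1 − 2 = 1.

1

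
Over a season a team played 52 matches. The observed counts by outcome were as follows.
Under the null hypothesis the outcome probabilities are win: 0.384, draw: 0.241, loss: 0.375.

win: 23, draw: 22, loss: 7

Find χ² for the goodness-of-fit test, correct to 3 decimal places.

Expected counts E_i = n·p_i: 52×0.384 = 19.968, 52×0.241 = 12.532, 52×0.375 = 19.5.
win: (23 − 19.968)²/19.968 = 9.193024/19.968 = 0.4604
draw: (22 − 12.532)²/12.532 = 89.643024/12.532 = 7.1531
loss: (7 − 19.5)²/19.5 = 156.25/19.5 = 8.0128
Sum = 15.626

15.626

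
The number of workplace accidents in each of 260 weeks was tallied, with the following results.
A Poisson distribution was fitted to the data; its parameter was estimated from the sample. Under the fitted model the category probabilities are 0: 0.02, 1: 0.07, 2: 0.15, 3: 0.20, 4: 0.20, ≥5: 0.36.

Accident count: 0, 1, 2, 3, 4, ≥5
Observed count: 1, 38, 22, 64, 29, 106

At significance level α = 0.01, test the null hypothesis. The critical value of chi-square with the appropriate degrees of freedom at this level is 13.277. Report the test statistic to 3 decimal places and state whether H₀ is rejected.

Expected counts E_i = n·p_i: 260×0.02 = 5.2, 260×0.07 = 18.2, 260×0.15 = 39, 260×0.20 = 52, 260×0.20 = 52, 260×0.36 = 93.6.
χ² = (1−5.2)²/5.2 + (38−18.2)²/18.2 + (22−39)²/39 + (64−52)²/52 + (29−52)²/52 + (106−93.6)²/93.6
   = 3.3923 + 21.5407 + 7.4103 + 2.7692 + 10.1731 + 1.6427
Sum = 46.928
df = 4. Since 46.928 > 13.277, we reject H₀.

46.928; reject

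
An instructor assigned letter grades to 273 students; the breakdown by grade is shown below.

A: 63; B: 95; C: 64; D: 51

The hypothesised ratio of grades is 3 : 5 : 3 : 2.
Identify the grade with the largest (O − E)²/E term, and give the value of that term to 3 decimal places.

Ratio total = 13. Expected counts: 273×3/13 = 63, 273×5/13 = 105, 273×3/13 = 63, 273×2/13 = 42.
cat         O        E   (O−E)²/E
A          63       63     0.0000
B          95      105     0.9524
C          64       63     0.0159
D          51       42     1.9286
The largest term is for D: 1.929.

D, 1.929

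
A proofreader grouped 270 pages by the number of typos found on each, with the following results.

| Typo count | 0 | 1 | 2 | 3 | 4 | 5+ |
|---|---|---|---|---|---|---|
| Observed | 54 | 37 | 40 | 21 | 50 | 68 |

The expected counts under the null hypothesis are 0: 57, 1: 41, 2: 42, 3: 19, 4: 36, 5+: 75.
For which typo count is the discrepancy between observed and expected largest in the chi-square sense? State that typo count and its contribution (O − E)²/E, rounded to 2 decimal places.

χ² = (54−57)²/57 + (37−41)²/41 + (40−42)²/42 + (21−19)²/19 + (50−36)²/36 + (68−75)²/75
   = 0.158 + 0.390 + 0.095 + 0.211 + 5.444 + 0.653
The largest term is for 4: 5.44.

4, 5.44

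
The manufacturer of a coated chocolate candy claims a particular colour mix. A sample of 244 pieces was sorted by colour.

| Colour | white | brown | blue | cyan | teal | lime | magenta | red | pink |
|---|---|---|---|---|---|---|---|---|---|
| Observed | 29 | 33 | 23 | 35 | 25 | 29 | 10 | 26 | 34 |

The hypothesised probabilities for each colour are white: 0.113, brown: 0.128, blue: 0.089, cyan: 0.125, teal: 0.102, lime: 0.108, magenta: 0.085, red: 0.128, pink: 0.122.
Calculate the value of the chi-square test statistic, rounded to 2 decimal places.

Expected counts E_i = n·p_i: 244×0.113 = 27.572, 244×0.128 = 31.232, 244×0.089 = 21.716, 244×0.125 = 30.5, 244×0.102 = 24.888, 244×0.108 = 26.352, 244×0.085 = 20.74, 244×0.128 = 31.232, 244×0.122 = 29.768.
white: (29 − 27.572)²/27.572 = 2.039184/27.572 = 0.074
brown: (33 − 31.232)²/31.232 = 3.125824/31.232 = 0.100
blue: (23 − 21.716)²/21.716 = 1.648656/21.716 = 0.076
cyan: (35 − 30.5)²/30.5 = 20.25/30.5 = 0.664
teal: (25 − 24.888)²/24.888 = 0.012544/24.888 = 0.001
lime: (29 − 26.352)²/26.352 = 7.011904/26.352 = 0.266
magenta: (10 − 20.74)²/20.74 = 115.3476/20.74 = 5.562
red: (26 − 31.232)²/31.232 = 27.373824/31.232 = 0.876
pink: (34 − 29.768)²/29.768 = 17.909824/29.768 = 0.602
Sum = 8.22

8.22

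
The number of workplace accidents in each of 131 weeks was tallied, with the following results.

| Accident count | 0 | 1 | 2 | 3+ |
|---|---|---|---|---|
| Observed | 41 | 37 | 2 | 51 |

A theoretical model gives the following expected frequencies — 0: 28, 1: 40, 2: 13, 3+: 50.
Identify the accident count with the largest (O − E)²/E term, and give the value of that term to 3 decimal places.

χ² = (41−28)²/28 + (37−40)²/40 + (2−13)²/13 + (51−50)²/50
   = 6.0357 + 0.2250 + 9.3077 + 0.0200
The largest term is for 2: 9.308.

2, 9.308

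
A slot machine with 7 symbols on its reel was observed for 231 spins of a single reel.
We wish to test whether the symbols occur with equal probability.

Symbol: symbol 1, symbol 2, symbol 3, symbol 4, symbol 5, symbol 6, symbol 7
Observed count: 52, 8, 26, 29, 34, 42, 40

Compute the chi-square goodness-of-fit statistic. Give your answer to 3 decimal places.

35.818

Under H₀ each category has probability 1/7, so each expected count is 231/7 = 33.
cat           O        E   (O−E)²/E
symbol 1     52       33    10.9394
symbol 2      8       33    18.9394
symbol 3     26       33     1.4848
symbol 4     29       33     0.4848
symbol 5     34       33     0.0303
symbol 6     42       33     2.4545
symbol 7     40       33     1.4848
Sum = 35.818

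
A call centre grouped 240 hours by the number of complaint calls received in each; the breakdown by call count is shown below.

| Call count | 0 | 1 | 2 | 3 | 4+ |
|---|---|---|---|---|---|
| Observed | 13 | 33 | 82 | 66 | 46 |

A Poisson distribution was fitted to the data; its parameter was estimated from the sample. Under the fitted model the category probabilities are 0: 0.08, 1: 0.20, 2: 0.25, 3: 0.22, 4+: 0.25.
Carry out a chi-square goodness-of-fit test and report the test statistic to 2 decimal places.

Expected counts E_i = n·p_i: 240×0.08 = 19.2, 240×0.20 = 48, 240×0.25 = 60, 240×0.22 = 52.8, 240×0.25 = 60.
0: (13 − 19.2)²/19.2 = 38.44/19.2 = 2.002
1: (33 − 48)²/48 = 225/48 = 4.688
2: (82 − 60)²/60 = 484/60 = 8.067
3: (66 − 52.8)²/52.8 = 174.24/52.8 = 3.300
4+: (46 − 60)²/60 = 196/60 = 3.267
Sum = 21.32

21.32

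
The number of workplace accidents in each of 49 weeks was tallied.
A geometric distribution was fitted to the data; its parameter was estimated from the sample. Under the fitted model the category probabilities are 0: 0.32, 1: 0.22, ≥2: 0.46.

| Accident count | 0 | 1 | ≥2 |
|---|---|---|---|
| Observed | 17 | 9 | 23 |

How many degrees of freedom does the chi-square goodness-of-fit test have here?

There are k = 3 categories and 1 parameter estimated from the data, so df = 3 − 1 − 1 = 1.

1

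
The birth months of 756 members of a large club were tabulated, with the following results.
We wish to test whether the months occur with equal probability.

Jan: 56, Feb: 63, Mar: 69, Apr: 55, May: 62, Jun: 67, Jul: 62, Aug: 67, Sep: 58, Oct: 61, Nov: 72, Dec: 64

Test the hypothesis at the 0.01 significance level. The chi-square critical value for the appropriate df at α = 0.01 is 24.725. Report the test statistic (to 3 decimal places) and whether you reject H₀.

4.667; do not reject

Under H₀ each category has probability 1/12, so each expected count is 756/12 = 63.
cat         O        E   (O−E)²/E
Jan        56       63     0.7778
Feb        63       63     0.0000
Mar        69       63     0.5714
Apr        55       63     1.0159
May        62       63     0.0159
Jun        67       63     0.2540
Jul        62       63     0.0159
Aug        67       63     0.2540
Sep        58       63     0.3968
Oct        61       63     0.0635
Nov        72       63     1.2857
Dec        64       63     0.0159
Sum = 4.667
df = 11. Since 4.667 < 24.725, we do not reject H₀.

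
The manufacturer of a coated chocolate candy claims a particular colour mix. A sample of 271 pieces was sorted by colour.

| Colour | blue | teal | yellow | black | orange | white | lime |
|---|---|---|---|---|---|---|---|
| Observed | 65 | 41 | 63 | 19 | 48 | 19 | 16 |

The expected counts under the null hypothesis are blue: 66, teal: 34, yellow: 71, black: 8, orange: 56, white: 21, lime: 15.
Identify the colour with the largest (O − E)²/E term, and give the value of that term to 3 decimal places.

black, 15.125

blue: (65 − 66)²/66 = 1/66 = 0.0152
teal: (41 − 34)²/34 = 49/34 = 1.4412
yellow: (63 − 71)²/71 = 64/71 = 0.9014
black: (19 − 8)²/8 = 121/8 = 15.1250
orange: (48 − 56)²/56 = 64/56 = 1.1429
white: (19 − 21)²/21 = 4/21 = 0.1905
lime: (16 − 15)²/15 = 1/15 = 0.0667
The largest term is for black: 15.125.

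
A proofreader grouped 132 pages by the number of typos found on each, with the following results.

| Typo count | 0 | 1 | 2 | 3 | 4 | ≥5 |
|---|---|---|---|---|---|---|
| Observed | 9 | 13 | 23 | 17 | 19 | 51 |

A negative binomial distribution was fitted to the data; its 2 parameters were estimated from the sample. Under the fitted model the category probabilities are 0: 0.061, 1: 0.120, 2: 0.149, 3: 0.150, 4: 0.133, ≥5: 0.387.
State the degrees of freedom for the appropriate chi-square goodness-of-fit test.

There are k = 6 categories and 2 parameters estimated from the data, so df = 6 − 1 − 2 = 3.

3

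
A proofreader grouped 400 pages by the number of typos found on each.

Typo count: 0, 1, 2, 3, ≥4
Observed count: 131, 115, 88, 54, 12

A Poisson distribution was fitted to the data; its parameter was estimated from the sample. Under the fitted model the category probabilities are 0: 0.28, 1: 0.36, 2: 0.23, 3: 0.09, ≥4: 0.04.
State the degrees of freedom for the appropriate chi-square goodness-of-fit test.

There are k = 5 categories and 1 parameter estimated from the data, so df = 5 − 1 − 1 = 3.

3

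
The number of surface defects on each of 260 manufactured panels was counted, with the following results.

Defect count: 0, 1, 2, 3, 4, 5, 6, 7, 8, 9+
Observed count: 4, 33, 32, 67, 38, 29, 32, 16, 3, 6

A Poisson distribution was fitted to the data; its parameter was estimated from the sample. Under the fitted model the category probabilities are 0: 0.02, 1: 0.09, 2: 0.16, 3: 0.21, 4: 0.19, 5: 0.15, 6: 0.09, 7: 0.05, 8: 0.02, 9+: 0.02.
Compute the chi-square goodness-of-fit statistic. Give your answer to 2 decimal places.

Expected counts E_i = n·p_i: 260×0.02 = 5.2, 260×0.09 = 23.4, 260×0.16 = 41.6, 260×0.21 = 54.6, 260×0.19 = 49.4, 260×0.15 = 39, 260×0.09 = 23.4, 260×0.05 = 13, 260×0.02 = 5.2, 260×0.02 = 5.2.
χ² = (4−5.2)²/5.2 + (33−23.4)²/23.4 + (32−41.6)²/41.6 + (67−54.6)²/54.6 + (38−49.4)²/49.4 + (29−39)²/39 + (32−23.4)²/23.4 + (16−13)²/13 + (3−5.2)²/5.2 + (6−5.2)²/5.2
   = 0.277 + 3.938 + 2.215 + 2.816 + 2.631 + 2.564 + 3.161 + 0.692 + 0.931 + 0.123
Sum = 19.35

19.35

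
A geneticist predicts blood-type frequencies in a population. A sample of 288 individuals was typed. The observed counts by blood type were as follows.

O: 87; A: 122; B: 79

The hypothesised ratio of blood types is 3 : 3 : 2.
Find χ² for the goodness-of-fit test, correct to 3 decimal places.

6.579

Ratio total = 8. Expected counts: 288×3/8 = 108, 288×3/8 = 108, 288×2/8 = 72.
χ² = (87−108)²/108 + (122−108)²/108 + (79−72)²/72
   = 4.0833 + 1.8148 + 0.6806
Sum = 6.579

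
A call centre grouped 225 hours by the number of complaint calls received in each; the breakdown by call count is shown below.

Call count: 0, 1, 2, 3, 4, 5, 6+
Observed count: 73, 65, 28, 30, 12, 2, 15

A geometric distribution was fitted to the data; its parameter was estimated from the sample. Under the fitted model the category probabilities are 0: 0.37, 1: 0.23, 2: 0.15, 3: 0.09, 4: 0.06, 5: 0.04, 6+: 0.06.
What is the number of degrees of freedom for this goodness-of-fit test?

5

There are k = 7 categories and 1 parameter estimated from the data, so df = 7 − 1 − 1 = 5.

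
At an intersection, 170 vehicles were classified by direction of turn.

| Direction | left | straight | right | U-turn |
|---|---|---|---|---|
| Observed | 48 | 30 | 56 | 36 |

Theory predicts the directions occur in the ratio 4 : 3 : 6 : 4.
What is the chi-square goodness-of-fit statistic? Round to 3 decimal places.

Ratio total = 17. Expected counts: 170×4/17 = 40, 170×3/17 = 30, 170×6/17 = 60, 170×4/17 = 40.
χ² = (48−40)²/40 + (30−30)²/30 + (56−60)²/60 + (36−40)²/40
   = 1.6000 + 0.0000 + 0.2667 + 0.4000
Sum = 2.267

2.267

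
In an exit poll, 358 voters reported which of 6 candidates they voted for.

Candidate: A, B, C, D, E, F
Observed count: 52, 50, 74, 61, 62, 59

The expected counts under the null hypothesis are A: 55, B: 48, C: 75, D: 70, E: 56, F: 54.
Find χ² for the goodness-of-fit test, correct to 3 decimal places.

2.523

χ² = (52−55)²/55 + (50−48)²/48 + (74−75)²/75 + (61−70)²/70 + (62−56)²/56 + (59−54)²/54
   = 0.1636 + 0.0833 + 0.0133 + 1.1571 + 0.6429 + 0.4630
Sum = 2.523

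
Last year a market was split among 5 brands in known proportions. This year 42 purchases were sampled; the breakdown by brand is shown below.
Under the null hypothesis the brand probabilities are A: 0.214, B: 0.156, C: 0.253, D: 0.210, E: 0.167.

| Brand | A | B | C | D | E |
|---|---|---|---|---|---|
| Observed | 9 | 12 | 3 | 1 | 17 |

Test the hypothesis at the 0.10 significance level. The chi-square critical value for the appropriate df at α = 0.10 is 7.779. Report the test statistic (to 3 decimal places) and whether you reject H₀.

31.154; reject

Expected counts E_i = n·p_i: 42×0.214 = 8.988, 42×0.156 = 6.552, 42×0.253 = 10.626, 42×0.210 = 8.82, 42×0.167 = 7.014.
χ² = (9−8.988)²/8.988 + (12−6.552)²/6.552 + (3−10.626)²/10.626 + (1−8.82)²/8.82 + (17−7.014)²/7.014
   = 0.0000 + 4.5300 + 5.4730 + 6.9334 + 14.2173
Sum = 31.154
df = 4. Since 31.154 > 7.779, we reject H₀.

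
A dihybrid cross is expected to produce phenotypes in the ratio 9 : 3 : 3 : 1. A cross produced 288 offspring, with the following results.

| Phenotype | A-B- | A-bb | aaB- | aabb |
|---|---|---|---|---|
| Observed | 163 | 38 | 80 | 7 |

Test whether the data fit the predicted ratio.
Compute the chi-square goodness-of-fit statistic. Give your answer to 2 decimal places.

Ratio total = 16. Expected counts: 288×9/16 = 162, 288×3/16 = 54, 288×3/16 = 54, 288×1/16 = 18.
χ² = (163−162)²/162 + (38−54)²/54 + (80−54)²/54 + (7−18)²/18
   = 0.006 + 4.741 + 12.519 + 6.722
Sum = 23.99

23.99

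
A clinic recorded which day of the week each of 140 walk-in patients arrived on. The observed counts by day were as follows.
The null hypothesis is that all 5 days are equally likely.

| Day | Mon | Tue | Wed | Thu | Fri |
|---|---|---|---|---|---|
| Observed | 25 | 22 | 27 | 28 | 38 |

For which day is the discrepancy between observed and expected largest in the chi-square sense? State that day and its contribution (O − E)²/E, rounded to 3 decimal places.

Under H₀ each category has probability 1/5, so each expected count is 140/5 = 28.
cat         O        E   (O−E)²/E
Mon        25       28     0.3214
Tue        22       28     1.2857
Wed        27       28     0.0357
Thu        28       28     0.0000
Fri        38       28     3.5714
The largest term is for Fri: 3.571.

Fri, 3.571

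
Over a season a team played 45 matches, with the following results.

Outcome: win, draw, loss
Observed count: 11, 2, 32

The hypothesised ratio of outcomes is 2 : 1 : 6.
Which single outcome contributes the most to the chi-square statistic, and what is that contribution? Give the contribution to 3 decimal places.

Ratio total = 9. Expected counts: 45×2/9 = 10, 45×1/9 = 5, 45×6/9 = 30.
χ² = (11−10)²/10 + (2−5)²/5 + (32−30)²/30
   = 0.1000 + 1.8000 + 0.1333
The largest term is for draw: 1.800.

draw, 1.800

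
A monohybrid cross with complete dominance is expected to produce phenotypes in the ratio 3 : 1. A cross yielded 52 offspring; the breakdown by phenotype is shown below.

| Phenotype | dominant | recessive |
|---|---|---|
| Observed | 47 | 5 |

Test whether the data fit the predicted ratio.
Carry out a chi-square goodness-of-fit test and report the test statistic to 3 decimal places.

Ratio total = 4. Expected counts: 52×3/4 = 39, 52×1/4 = 13.
χ² = (47−39)²/39 + (5−13)²/13
   = 1.6410 + 4.9231
Sum = 6.564

6.564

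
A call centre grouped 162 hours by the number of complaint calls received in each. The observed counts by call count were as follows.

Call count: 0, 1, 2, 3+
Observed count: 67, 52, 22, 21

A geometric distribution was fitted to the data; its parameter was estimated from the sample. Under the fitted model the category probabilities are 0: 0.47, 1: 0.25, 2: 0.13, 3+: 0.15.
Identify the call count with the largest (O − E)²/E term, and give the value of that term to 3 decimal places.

Expected counts E_i = n·p_i: 162×0.47 = 76.14, 162×0.25 = 40.5, 162×0.13 = 21.06, 162×0.15 = 24.3.
χ² = (67−76.14)²/76.14 + (52−40.5)²/40.5 + (22−21.06)²/21.06 + (21−24.3)²/24.3
   = 1.0972 + 3.2654 + 0.0420 + 0.4481
The largest term is for 1: 3.265.

1, 3.265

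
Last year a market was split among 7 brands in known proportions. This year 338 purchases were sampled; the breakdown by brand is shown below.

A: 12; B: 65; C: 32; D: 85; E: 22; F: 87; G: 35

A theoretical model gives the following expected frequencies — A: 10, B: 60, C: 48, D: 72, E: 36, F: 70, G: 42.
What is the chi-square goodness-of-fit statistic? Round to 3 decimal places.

19.237

cat         O        E   (O−E)²/E
A          12       10     0.4000
B          65       60     0.4167
C          32       48     5.3333
D          85       72     2.3472
E          22       36     5.4444
F          87       70     4.1286
G          35       42     1.1667
Sum = 19.237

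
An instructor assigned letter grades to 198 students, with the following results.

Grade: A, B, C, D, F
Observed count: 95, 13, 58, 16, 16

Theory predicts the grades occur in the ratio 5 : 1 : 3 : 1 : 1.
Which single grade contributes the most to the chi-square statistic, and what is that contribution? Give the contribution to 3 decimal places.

B, 1.389

Ratio total = 11. Expected counts: 198×5/11 = 90, 198×1/11 = 18, 198×3/11 = 54, 198×1/11 = 18, 198×1/11 = 18.
cat         O        E   (O−E)²/E
A          95       90     0.2778
B          13       18     1.3889
C          58       54     0.2963
D          16       18     0.2222
F          16       18     0.2222
The largest term is for B: 1.389.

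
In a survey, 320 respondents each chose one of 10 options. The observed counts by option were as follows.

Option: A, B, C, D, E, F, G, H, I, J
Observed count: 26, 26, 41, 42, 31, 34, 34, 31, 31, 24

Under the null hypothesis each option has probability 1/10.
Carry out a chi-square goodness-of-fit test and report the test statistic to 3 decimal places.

10.250

Expected count for each of the 10 categories: 320/10 = 32.
A: (26 − 32)²/32 = 36/32 = 1.1250
B: (26 − 32)²/32 = 36/32 = 1.1250
C: (41 − 32)²/32 = 81/32 = 2.5313
D: (42 − 32)²/32 = 100/32 = 3.1250
E: (31 − 32)²/32 = 1/32 = 0.0313
F: (34 − 32)²/32 = 4/32 = 0.1250
G: (34 − 32)²/32 = 4/32 = 0.1250
H: (31 − 32)²/32 = 1/32 = 0.0313
I: (31 − 32)²/32 = 1/32 = 0.0313
J: (24 − 32)²/32 = 64/32 = 2.0000
Sum = 10.250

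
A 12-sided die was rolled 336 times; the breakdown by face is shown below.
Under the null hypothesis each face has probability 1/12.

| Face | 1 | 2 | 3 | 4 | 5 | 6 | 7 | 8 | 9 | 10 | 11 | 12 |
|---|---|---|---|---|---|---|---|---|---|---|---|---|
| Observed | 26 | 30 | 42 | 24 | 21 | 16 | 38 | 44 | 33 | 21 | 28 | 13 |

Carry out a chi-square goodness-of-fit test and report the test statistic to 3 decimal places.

38.143

Under H₀ each category has probability 1/12, so each expected count is 336/12 = 28.
cat         O        E   (O−E)²/E
1          26       28     0.1429
2          30       28     0.1429
3          42       28     7.0000
4          24       28     0.5714
5          21       28     1.7500
6          16       28     5.1429
7          38       28     3.5714
8          44       28     9.1429
9          33       28     0.8929
10         21       28     1.7500
11         28       28     0.0000
12         13       28     8.0357
Sum = 38.143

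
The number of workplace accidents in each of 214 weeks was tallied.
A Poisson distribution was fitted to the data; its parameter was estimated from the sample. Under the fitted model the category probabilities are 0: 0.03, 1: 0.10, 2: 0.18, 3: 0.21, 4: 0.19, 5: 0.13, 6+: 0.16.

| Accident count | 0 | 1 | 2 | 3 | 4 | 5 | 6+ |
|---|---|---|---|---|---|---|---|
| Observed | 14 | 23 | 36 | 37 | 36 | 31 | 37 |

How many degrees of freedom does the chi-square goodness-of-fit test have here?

5

There are k = 7 categories and 1 parameter estimated from the data, so df = 7 − 1 − 1 = 5.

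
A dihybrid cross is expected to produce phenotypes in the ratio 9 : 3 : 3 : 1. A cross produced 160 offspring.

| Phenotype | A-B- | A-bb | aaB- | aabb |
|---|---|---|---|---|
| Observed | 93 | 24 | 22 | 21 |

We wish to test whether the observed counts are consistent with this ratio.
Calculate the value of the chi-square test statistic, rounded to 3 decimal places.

Ratio total = 16. Expected counts: 160×9/16 = 90, 160×3/16 = 30, 160×3/16 = 30, 160×1/16 = 10.
A-B-: (93 − 90)²/90 = 9/90 = 0.1000
A-bb: (24 − 30)²/30 = 36/30 = 1.2000
aaB-: (22 − 30)²/30 = 64/30 = 2.1333
aabb: (21 − 10)²/10 = 121/10 = 12.1000
Sum = 15.533

15.533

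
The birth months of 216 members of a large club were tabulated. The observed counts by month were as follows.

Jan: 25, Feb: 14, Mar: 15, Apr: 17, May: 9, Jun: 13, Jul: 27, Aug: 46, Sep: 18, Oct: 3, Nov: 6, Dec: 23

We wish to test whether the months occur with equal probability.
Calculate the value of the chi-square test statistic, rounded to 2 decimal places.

Expected count for each of the 12 categories: 216/12 = 18.
cat         O        E   (O−E)²/E
Jan        25       18      2.722
Feb        14       18      0.889
Mar        15       18      0.500
Apr        17       18      0.056
May         9       18      4.500
Jun        13       18      1.389
Jul        27       18      4.500
Aug        46       18     43.556
Sep        18       18      0.000
Oct         3       18     12.500
Nov         6       18      8.000
Dec        23       18      1.389
Sum = 80.00

80.00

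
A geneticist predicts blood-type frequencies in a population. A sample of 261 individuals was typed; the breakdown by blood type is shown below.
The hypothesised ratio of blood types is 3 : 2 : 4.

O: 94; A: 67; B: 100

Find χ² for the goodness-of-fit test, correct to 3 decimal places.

4.167

Ratio total = 9. Expected counts: 261×3/9 = 87, 261×2/9 = 58, 261×4/9 = 116.
cat         O        E   (O−E)²/E
O          94       87     0.5632
A          67       58     1.3966
B         100      116     2.2069
Sum = 4.167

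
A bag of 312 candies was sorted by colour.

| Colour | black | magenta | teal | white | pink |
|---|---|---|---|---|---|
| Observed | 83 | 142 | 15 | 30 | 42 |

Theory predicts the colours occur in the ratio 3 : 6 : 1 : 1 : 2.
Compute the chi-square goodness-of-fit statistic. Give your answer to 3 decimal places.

Ratio total = 13. Expected counts: 312×3/13 = 72, 312×6/13 = 144, 312×1/13 = 24, 312×1/13 = 24, 312×2/13 = 48.
black: (83 − 72)²/72 = 121/72 = 1.6806
magenta: (142 − 144)²/144 = 4/144 = 0.0278
teal: (15 − 24)²/24 = 81/24 = 3.3750
white: (30 − 24)²/24 = 36/24 = 1.5000
pink: (42 − 48)²/48 = 36/48 = 0.7500
Sum = 7.333

7.333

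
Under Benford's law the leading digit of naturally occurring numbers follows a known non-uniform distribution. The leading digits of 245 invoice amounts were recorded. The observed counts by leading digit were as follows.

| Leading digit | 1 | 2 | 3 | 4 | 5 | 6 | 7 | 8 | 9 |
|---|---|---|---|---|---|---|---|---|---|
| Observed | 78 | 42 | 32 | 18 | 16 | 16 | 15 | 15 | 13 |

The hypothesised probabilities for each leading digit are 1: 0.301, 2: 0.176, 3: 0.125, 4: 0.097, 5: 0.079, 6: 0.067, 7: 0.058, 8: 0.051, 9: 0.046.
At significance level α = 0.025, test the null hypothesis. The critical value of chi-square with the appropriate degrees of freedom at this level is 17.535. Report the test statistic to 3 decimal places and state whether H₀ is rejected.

3.139; do not reject

Expected counts E_i = n·p_i: 245×0.301 = 73.745, 245×0.176 = 43.12, 245×0.125 = 30.625, 245×0.097 = 23.765, 245×0.079 = 19.355, 245×0.067 = 16.415, 245×0.058 = 14.21, 245×0.051 = 12.495, 245×0.046 = 11.27.
cat         O        E   (O−E)²/E
1          78   73.745     0.2455
2          42    43.12     0.0291
3          32   30.625     0.0617
4          18   23.765     1.3985
5          16   19.355     0.5816
6          16   16.415     0.0105
7          15    14.21     0.0439
8          15   12.495     0.5022
9          13    11.27     0.2656
Sum = 3.139
df = 8. Since 3.139 < 17.535, we do not reject H₀.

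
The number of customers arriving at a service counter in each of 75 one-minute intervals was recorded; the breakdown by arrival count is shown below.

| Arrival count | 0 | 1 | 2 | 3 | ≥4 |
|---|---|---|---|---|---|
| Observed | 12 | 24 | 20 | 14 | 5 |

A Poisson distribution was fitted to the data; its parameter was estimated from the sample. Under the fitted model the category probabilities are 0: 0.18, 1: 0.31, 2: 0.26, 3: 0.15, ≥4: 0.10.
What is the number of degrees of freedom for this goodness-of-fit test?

3

There are k = 5 categories and 1 parameter estimated from the data, so df = 5 − 1 − 1 = 3.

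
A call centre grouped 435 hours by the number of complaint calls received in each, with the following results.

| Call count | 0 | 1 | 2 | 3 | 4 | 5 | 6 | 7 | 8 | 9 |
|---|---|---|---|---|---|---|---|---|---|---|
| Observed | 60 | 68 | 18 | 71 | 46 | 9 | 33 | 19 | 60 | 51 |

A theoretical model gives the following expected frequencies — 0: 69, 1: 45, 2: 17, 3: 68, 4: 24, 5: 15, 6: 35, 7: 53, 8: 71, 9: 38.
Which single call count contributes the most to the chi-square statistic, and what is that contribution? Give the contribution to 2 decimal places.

7, 21.81

cat         O        E   (O−E)²/E
0          60       69      1.174
1          68       45     11.756
2          18       17      0.059
3          71       68      0.132
4          46       24     20.167
5           9       15      2.400
6          33       35      0.114
7          19       53     21.811
8          60       71      1.704
9          51       38      4.447
The largest term is for 7: 21.81.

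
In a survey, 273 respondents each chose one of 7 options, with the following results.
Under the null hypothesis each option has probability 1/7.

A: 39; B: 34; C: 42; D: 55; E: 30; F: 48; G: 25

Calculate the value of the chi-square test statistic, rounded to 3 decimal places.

16.615

Expected count for each of the 7 categories: 273/7 = 39.
A: (39 − 39)²/39 = 0/39 = 0.0000
B: (34 − 39)²/39 = 25/39 = 0.6410
C: (42 − 39)²/39 = 9/39 = 0.2308
D: (55 − 39)²/39 = 256/39 = 6.5641
E: (30 − 39)²/39 = 81/39 = 2.0769
F: (48 − 39)²/39 = 81/39 = 2.0769
G: (25 − 39)²/39 = 196/39 = 5.0256
Sum = 16.615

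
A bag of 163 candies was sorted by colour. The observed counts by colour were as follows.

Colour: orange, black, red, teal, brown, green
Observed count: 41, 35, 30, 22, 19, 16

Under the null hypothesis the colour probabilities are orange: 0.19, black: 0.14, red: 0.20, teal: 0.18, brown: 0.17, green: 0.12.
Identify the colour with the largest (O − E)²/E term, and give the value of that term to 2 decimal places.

black, 6.50

Expected counts E_i = n·p_i: 163×0.19 = 30.97, 163×0.14 = 22.82, 163×0.20 = 32.6, 163×0.18 = 29.34, 163×0.17 = 27.71, 163×0.12 = 19.56.
cat         O        E   (O−E)²/E
orange     41    30.97      3.248
black      35    22.82      6.501
red        30     32.6      0.207
teal       22    29.34      1.836
brown      19    27.71      2.738
green      16    19.56      0.648
The largest term is for black: 6.50.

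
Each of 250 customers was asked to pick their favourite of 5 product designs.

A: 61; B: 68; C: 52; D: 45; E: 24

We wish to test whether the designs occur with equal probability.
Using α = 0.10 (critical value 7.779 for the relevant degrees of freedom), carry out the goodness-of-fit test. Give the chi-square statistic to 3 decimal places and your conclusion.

Under H₀ each category has probability 1/5, so each expected count is 250/5 = 50.
cat         O        E   (O−E)²/E
A          61       50     2.4200
B          68       50     6.4800
C          52       50     0.0800
D          45       50     0.5000
E          24       50    13.5200
Sum = 23.000
df = 4. Since 23.000 > 7.779, we reject H₀.

23.000; reject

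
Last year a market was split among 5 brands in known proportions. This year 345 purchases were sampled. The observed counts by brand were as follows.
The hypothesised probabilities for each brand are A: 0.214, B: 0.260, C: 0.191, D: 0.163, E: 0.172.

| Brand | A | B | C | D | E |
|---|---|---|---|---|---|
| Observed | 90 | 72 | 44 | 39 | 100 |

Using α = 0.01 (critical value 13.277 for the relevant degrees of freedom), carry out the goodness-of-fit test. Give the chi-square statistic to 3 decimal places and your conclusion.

47.452; reject

Expected counts E_i = n·p_i: 345×0.214 = 73.83, 345×0.260 = 89.7, 345×0.191 = 65.895, 345×0.163 = 56.235, 345×0.172 = 59.34.
A: (90 − 73.83)²/73.83 = 261.4689/73.83 = 3.5415
B: (72 − 89.7)²/89.7 = 313.29/89.7 = 3.4926
C: (44 − 65.895)²/65.895 = 479.391025/65.895 = 7.2751
D: (39 − 56.235)²/56.235 = 297.045225/56.235 = 5.2822
E: (100 − 59.34)²/59.34 = 1653.2356/59.34 = 27.8604
Sum = 47.452
df = 4. Since 47.452 > 13.277, we reject H₀.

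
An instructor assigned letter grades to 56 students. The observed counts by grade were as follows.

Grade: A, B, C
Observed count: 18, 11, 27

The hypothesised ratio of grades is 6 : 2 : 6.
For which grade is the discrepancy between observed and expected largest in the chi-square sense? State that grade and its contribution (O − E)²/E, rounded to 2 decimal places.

A, 1.50

Ratio total = 14. Expected counts: 56×6/14 = 24, 56×2/14 = 8, 56×6/14 = 24.
A: (18 − 24)²/24 = 36/24 = 1.500
B: (11 − 8)²/8 = 9/8 = 1.125
C: (27 − 24)²/24 = 9/24 = 0.375
The largest term is for A: 1.50.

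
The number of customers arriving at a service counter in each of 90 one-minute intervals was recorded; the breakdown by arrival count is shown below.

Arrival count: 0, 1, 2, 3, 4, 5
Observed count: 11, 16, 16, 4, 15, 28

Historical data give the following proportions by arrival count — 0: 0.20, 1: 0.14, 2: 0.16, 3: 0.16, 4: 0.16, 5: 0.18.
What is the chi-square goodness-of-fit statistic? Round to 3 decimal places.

19.949

Expected counts E_i = n·p_i: 90×0.20 = 18, 90×0.14 = 12.6, 90×0.16 = 14.4, 90×0.16 = 14.4, 90×0.16 = 14.4, 90×0.18 = 16.2.
cat         O        E   (O−E)²/E
0          11       18     2.7222
1          16     12.6     0.9175
2          16     14.4     0.1778
3           4     14.4     7.5111
4          15     14.4     0.0250
5          28     16.2     8.5951
Sum = 19.949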